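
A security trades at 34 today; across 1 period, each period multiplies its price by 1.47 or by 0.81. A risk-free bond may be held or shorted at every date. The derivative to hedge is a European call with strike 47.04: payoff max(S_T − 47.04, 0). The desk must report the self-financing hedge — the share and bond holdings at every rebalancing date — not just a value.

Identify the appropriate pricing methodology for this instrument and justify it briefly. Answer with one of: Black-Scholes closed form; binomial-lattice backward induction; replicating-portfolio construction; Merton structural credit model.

framework: replicating-portfolio construction

Key observation: the deliverable is the dynamic trading strategy on the 1-step tree (spot 34, moves 1.47 and 0.81), so the valuation must go through the node-by-node replicating-portfolio solve.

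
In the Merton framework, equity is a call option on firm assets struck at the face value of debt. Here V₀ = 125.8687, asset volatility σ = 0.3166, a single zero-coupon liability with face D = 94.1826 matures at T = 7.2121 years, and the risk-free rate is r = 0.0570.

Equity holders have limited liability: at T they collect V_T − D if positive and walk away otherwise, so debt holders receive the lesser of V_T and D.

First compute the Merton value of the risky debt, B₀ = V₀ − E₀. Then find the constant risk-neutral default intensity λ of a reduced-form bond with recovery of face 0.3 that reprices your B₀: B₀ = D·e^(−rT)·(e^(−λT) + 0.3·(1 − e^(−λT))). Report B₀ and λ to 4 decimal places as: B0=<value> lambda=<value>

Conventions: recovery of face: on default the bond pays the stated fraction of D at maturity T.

Work the structural quantities from V₀ = 125.8687 against face 94.1826:
d₁ = [ln(V₀/D) + (r + σ²/2)T] / (σ√T)
   = [ln(125.8687/94.1826) + (0.0570 + 0.5·0.3166²)·7.2121] / (0.3166·√7.2121)
   = [0.290004 + 0.772544] / 0.850240 = 1.249703
d₂ = d₁ − σ√T = 1.249703 − 0.850240 = 0.399462
N(d₁) = 0.894296,  N(d₂) = 0.655224,  e^(−rT) = 0.662927
E₀ = V₀·N(d₁) − D·e^(−rT)·N(d₂)
   = 125.8687·0.894296 − 94.1826·0.662927·0.655224 = 71.654167
B₀ = V₀ − E₀ = 125.8687 − 71.654167 = 54.214533
e^(−λT) = (B₀·e^(rT)/D − 0.3)/(1 − 0.3) = (54.2145·1.508461/94.1826 − 0.3)/0.7 = 0.81188276
λ = −ln(0.81188276)/7.2121 = 0.028896

B0=54.2145 lambda=0.0289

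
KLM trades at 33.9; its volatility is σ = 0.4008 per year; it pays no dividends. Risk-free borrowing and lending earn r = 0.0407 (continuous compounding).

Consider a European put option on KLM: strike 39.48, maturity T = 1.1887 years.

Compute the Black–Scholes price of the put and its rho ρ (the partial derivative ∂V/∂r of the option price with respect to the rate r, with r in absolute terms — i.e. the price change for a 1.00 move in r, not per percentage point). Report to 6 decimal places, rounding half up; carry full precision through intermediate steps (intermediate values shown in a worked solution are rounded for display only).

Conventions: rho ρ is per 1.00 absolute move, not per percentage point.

σ√T = 0.4008·√1.1887 = 0.436982
d₁ = (ln(S/K) + (r+σ²/2)T) / (σ√T) = (ln(33.9/39.48) + (0.0407+0.4008²/2)·1.1887) / 0.436982 = (-0.152379 + 0.143857) / 0.436982 = -0.019503
d₂ = d₁ − σ√T = -0.019503 − 0.436982 = -0.456485
e^{−rT} = 0.952772
N(−d₁) = 0.507780,  N(−d₂) = 0.675979
Put price V = K·e^{−rT}·N(−d₂) − S·N(−d₁) = 25.427250 − 17.213741 = 8.213509
ρ = −K·T·e^{−rT}·N(−d₂) = -30.225372

price = 8.213509
ρ = -30.225372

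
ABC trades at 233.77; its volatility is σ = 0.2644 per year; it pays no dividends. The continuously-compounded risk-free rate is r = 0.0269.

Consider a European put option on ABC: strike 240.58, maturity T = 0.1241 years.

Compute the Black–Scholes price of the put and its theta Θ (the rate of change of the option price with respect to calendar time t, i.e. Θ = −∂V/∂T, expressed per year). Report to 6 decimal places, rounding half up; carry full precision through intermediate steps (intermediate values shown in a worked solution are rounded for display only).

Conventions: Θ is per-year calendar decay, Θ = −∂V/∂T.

σ√T = 0.2644·√0.1241 = 0.093142
d₁ = (ln(S/K) + (r+σ²/2)T) / (σ√T) = (ln(233.77/240.58) + (0.0269+0.2644²/2)·0.1241) / 0.093142 = (-0.028715 + 0.007676) / 0.093142 = -0.225879
d₂ = d₁ − σ√T = -0.225879 − 0.093142 = -0.319021
e^{−rT} = 0.996667
N(−d₁) = 0.589352,  N(−d₂) = 0.625145
Put price V = K·e^{−rT}·N(−d₂) − S·N(−d₁) = 149.896114 − 137.772871 = 12.123243
φ(d₁) = (1/√(2π))·e^{−d₁²/2} = 0.388894
Θ = −S·φ(d₁)·σ/(2√T) + r·K·e^{−rT}·N(−d₂) = −34.116563 + 4.032205 = -30.084357

price = 12.123243
Θ = -30.084357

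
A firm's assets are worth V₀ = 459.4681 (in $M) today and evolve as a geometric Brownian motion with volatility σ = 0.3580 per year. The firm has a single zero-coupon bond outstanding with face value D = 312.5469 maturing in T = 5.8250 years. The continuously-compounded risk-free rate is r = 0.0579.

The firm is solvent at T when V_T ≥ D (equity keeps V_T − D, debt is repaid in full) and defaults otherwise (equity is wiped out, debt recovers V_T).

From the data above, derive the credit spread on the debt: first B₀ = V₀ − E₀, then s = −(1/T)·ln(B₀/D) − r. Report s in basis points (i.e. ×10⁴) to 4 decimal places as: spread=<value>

Apply the equity-as-call identities (strike 312.5469, horizon 5.8250 years):
d₁ = [ln(V₀/D) + (r + σ²/2)T] / (σ√T)
   = [ln(459.4681/312.5469) + (0.0579 + 0.5·0.3580²)·5.8250] / (0.3580·√5.8250)
   = [0.385315 + 0.710545] / 0.864034 = 1.268306
d₂ = d₁ − σ√T = 1.268306 − 0.864034 = 0.404272
N(d₁) = 0.897656,  N(d₂) = 0.656994,  e^(−rT) = 0.713718
E₀ = V₀·N(d₁) − D·e^(−rT)·N(d₂)
   = 459.4681·0.897656 − 312.5469·0.713718·0.656994 = 265.888384
B₀ = V₀ − E₀ = 459.4681 − 265.888384 = 193.579716
spread = −(1/T)·ln(B₀/D) − r = −(1/5.8250)·ln(193.579716/312.5469) − 0.0579 = 0.02434294
in basis points: 0.02434294 × 10⁴ = 243.4294 bp

spread=243.4294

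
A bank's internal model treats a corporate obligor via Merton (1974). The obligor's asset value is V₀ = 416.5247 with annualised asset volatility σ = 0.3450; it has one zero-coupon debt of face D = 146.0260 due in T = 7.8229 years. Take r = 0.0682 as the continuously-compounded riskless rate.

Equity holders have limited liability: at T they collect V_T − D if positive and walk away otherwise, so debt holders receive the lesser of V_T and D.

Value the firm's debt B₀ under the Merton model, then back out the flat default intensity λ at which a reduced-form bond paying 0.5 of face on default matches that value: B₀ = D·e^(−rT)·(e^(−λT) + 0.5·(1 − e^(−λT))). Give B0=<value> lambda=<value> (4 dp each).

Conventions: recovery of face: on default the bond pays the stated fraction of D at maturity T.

Work the structural quantities from V₀ = 416.5247 against face 146.0260:
d₁ = [ln(V₀/D) + (r + σ²/2)T] / (σ√T)
   = [ln(416.5247/146.0260) + (0.0682 + 0.5·0.3450²)·7.8229] / (0.3450·√7.8229)
   = [1.048161 + 0.999082] / 0.964946 = 2.121614
d₂ = d₁ − σ√T = 2.121614 − 0.964946 = 1.156668
N(d₁) = 0.983065,  N(d₂) = 0.876296,  e^(−rT) = 0.586536
E₀ = V₀·N(d₁) − D·e^(−rT)·N(d₂)
   = 416.5247·0.983065 − 146.0260·0.586536·0.876296 = 334.416542
B₀ = V₀ − E₀ = 416.5247 − 334.416542 = 82.108158
e^(−λT) = (B₀·e^(rT)/D − 0.5)/(1 − 0.5) = (82.1082·1.704926/146.0260 − 0.5)/0.5 = 0.91730808
λ = −ln(0.91730808)/7.8229 = 0.011033

B0=82.1082 lambda=0.0110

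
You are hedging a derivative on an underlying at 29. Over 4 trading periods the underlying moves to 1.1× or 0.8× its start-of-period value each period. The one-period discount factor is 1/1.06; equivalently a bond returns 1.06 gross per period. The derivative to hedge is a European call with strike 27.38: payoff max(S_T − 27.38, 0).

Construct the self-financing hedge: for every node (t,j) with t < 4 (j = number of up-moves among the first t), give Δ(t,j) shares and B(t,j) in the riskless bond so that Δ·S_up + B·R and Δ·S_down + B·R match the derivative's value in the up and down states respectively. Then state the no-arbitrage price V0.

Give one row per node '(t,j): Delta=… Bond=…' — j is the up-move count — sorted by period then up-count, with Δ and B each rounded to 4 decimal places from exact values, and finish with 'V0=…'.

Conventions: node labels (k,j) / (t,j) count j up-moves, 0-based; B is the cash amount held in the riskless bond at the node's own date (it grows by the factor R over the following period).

Under the risk-neutral measure, an up-move has probability p* = (R−d)/(u−d) = 0.8667 and values discount at R = 1.06.
Expiry values: V(4,0)=0.0000, V(4,1)=0.0000, V(4,2)=0.0000, V(4,3)=3.4992, V(4,4)=15.0789
(3,0): S=14.8480. Δ = (V_up−V_dn)/(S_up−S_dn) = (0.0000−0.0000)/(16.3328−11.8784) = 0.0000. V = [p*·0.0000 + (1−p*)·0.0000]/1.06 = 0.0000. B = V − Δ·S = 0.0000.
(3,1): S=20.4160. Δ = (V_up−V_dn)/(S_up−S_dn) = (0.0000−0.0000)/(22.4576−16.3328) = 0.0000. V = [p*·0.0000 + (1−p*)·0.0000]/1.06 = 0.0000. B = V − Δ·S = 0.0000.
(3,2): S=28.0720. Δ = (V_up−V_dn)/(S_up−S_dn) = (3.4992−0.0000)/(30.8792−22.4576) = 0.4155. V = [p*·3.4992 + (1−p*)·0.0000]/1.06 = 2.8610. B = V − Δ·S = -8.8030.
(3,3): S=38.5990. Δ = (V_up−V_dn)/(S_up−S_dn) = (15.0789−3.4992)/(42.4589−30.8792) = 1.0000. V = [p*·15.0789 + (1−p*)·3.4992]/1.06 = 12.7688. B = V − Δ·S = -25.8302.
(2,0): S=18.5600. Δ = (V_up−V_dn)/(S_up−S_dn) = (0.0000−0.0000)/(20.4160−14.8480) = 0.0000. V = [p*·0.0000 + (1−p*)·0.0000]/1.06 = 0.0000. B = V − Δ·S = 0.0000.
(2,1): S=25.5200. Δ = (V_up−V_dn)/(S_up−S_dn) = (2.8610−0.0000)/(28.0720−20.4160) = 0.3737. V = [p*·2.8610 + (1−p*)·0.0000]/1.06 = 2.3392. B = V − Δ·S = -7.1974.
(2,2): S=35.0900. Δ = (V_up−V_dn)/(S_up−S_dn) = (12.7688−2.8610)/(38.5990−28.0720) = 0.9412. V = [p*·12.7688 + (1−p*)·2.8610]/1.06 = 10.7998. B = V − Δ·S = -22.2263.
(1,0): S=23.2000. Δ = (V_up−V_dn)/(S_up−S_dn) = (2.3392−0.0000)/(25.5200−18.5600) = 0.3361. V = [p*·2.3392 + (1−p*)·0.0000]/1.06 = 1.9125. B = V − Δ·S = -5.8847.
(1,1): S=31.9000. Δ = (V_up−V_dn)/(S_up−S_dn) = (10.7998−2.3392)/(35.0900−25.5200) = 0.8841. V = [p*·10.7998 + (1−p*)·2.3392]/1.06 = 9.1242. B = V − Δ·S = -19.0778.
(0,0): S=29.0000. Δ = (V_up−V_dn)/(S_up−S_dn) = (9.1242−1.9125)/(31.9000−23.2000) = 0.8289. V = [p*·9.1242 + (1−p*)·1.9125]/1.06 = 7.7006. B = V − Δ·S = -16.3384.
Sanity check at the root: Δ(0,0)·S0 + B(0,0) reproduces V0 = 7.7006.

(0,0): Delta=0.8289 Bond=-16.3384
(1,0): Delta=0.3361 Bond=-5.8847
(1,1): Delta=0.8841 Bond=-19.0778
(2,0): Delta=0.0000 Bond=0.0000
(2,1): Delta=0.3737 Bond=-7.1974
(2,2): Delta=0.9412 Bond=-22.2263
(3,0): Delta=0.0000 Bond=0.0000
(3,1): Delta=0.0000 Bond=0.0000
(3,2): Delta=0.4155 Bond=-8.8030
(3,3): Delta=1.0000 Bond=-25.8302
V0=7.7006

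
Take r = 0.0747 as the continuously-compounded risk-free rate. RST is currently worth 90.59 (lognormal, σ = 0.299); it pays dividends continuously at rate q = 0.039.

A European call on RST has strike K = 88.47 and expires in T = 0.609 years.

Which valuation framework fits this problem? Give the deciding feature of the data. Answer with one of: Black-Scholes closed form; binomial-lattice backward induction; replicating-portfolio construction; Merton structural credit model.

framework: Black-Scholes closed form

Key observation: with RST following a GBM at constant σ and r, the European call struck at 88.47 prices in closed form — nothing here needs a stepwise model or a balance sheet.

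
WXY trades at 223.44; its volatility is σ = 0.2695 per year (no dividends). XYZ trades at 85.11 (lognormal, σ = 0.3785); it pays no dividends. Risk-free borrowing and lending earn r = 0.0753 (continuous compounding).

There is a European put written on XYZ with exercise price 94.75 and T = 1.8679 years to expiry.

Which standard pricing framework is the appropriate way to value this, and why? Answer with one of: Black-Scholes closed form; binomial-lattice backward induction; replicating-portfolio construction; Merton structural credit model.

Key observation: everything needed for the exact continuous-time valuation of the European put on XYZ (strike 94.75) is given, and no feature rules the closed form out.

framework: Black-Scholes closed form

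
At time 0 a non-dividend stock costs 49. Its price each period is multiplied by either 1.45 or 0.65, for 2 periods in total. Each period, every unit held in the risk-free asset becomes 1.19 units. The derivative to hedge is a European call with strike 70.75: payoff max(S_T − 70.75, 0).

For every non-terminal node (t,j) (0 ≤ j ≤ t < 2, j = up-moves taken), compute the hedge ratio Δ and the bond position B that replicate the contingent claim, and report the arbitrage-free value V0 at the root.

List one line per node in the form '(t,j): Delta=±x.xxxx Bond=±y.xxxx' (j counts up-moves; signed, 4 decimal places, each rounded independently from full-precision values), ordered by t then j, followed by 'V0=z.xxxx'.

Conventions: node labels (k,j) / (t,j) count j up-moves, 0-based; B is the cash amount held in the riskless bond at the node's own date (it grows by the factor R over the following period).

(0,0): Delta=0.4670 Bond=-12.4987
(1,0): Delta=0.0000 Bond=0.0000
(1,1): Delta=0.5678 Bond=-22.0348
V0=10.3836

No-arbitrage ⇒ martingale measure with p* = (R−d)/(u−d) = 0.6750.
Terminal payoffs: V(2,0)=0.0000, V(2,1)=0.0000, V(2,2)=32.2725
  t=1,j=0: stock 31.8500 → up 46.1825 (V=0.0000), down 20.7025 (V=0.0000). Price 0.0000; hedge Δ=0.0000, bond B=0.0000.
  t=1,j=1: stock 71.0500 → up 103.0225 (V=32.2725), down 46.1825 (V=0.0000). Price 18.3058; hedge Δ=0.5678, bond B=-22.0348.
  t=0,j=0: stock 49.0000 → up 71.0500 (V=18.3058), down 31.8500 (V=0.0000). Price 10.3836; hedge Δ=0.4670, bond B=-12.4987.
As a check, the time-0 holding Δ(0,0)·S0 + B(0,0) comes to 10.3836 — exactly V0.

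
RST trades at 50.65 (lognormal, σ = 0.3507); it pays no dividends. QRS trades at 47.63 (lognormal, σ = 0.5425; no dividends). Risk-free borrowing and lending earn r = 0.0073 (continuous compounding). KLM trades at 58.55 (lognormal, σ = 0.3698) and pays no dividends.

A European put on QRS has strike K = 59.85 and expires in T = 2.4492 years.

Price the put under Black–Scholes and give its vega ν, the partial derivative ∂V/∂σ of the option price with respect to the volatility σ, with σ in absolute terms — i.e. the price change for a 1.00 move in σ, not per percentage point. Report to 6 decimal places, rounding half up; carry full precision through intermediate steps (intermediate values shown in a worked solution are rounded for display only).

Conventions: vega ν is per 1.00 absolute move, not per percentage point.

σ√T = 0.5425·√2.4492 = 0.849008
d₁ = (ln(S/K) + (r+σ²/2)T) / (σ√T) = (ln(47.63/59.85) + (0.0073+0.5425²/2)·2.4492) / 0.849008 = (-0.228379 + 0.378287) / 0.849008 = 0.176568
d₂ = d₁ − σ√T = 0.176568 − 0.849008 = -0.672440
e^{−rT} = 0.982280
N(−d₁) = 0.429924,  N(−d₂) = 0.749348
Put price V = K·e^{−rT}·N(−d₂) − S·N(−d₁) = 44.053758 − 20.477267 = 23.576491
φ(d₁) = (1/√(2π))·e^{−d₁²/2} = 0.392772
ν = S·φ(d₁)·√T = 29.277427

price = 23.576491
ν = 29.277427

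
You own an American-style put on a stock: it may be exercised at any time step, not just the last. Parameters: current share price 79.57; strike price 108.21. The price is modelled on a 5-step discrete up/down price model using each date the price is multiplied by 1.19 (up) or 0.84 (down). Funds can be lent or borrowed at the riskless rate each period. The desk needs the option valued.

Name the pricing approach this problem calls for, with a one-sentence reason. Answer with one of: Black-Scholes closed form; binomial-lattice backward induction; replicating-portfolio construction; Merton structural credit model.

Key observation: the exercise right at every one of the 5 steps is what matters: each node needs max(108.21 − S, continuation), which only the stepwise tree valuation starting from spot 79.57 delivers.

framework: binomial-lattice backward induction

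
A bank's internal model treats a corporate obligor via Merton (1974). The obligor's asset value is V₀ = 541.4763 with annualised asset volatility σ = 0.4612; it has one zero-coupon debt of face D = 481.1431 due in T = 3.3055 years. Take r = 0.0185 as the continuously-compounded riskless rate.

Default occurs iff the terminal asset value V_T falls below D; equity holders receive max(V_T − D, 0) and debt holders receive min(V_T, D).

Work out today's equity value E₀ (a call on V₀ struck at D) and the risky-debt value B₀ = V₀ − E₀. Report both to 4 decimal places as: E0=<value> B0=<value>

E0=209.4161 B0=332.0602

Equity is a call on the firm's assets struck at D = 481.1431:
d₁ = [ln(V₀/D) + (r + σ²/2)T] / (σ√T)
   = [ln(541.4763/481.1431) + (0.0185 + 0.5·0.4612²)·3.3055] / (0.4612·√3.3055)
   = [0.118135 + 0.412701] / 0.838509 = 0.633070
d₂ = d₁ − σ√T = 0.633070 − 0.838509 = -0.205439
N(d₁) = 0.736656,  N(d₂) = 0.418615,  e^(−rT) = 0.940680
E₀ = V₀·N(d₁) − D·e^(−rT)·N(d₂)
   = 541.4763·0.736656 − 481.1431·0.940680·0.418615 = 209.416073
B₀ = V₀ − E₀ = 541.4763 − 209.416073 = 332.060227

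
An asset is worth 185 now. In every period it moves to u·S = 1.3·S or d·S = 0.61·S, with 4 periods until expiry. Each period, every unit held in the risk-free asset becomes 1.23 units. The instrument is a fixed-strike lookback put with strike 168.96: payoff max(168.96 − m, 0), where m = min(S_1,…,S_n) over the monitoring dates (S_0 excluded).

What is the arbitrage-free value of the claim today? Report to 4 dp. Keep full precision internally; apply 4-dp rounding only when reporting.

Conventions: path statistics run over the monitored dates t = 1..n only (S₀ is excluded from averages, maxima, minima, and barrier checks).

price = 4.2455

Under the martingale measure an up-move has probability p* = 0.8986; value the claim as the probability-weighted average of per-path payoffs, discounted 4 periods at R = 1.23.
Enumerate all 2^4 = 16 price paths (U = up ×1.3, D = down ×0.61); each path with k up-moves has probability p*^k·(1−p*)^(4−k).
DDDD: m=25.6148, payoff=143.3452, prob=0.000106
UDDD: m=54.5889, payoff=114.3711, prob=0.000938
DUDD: m=54.5889, payoff=114.3711, prob=0.000938
UUDD: m=116.3371, payoff=52.6229, prob=0.008310
DDUD: m=54.5889, payoff=114.3711, prob=0.000938
UDUD: m=116.3371, payoff=52.6229, prob=0.008310
DUUD: m=112.8500, payoff=56.1100, prob=0.008310
UUUD: m=240.5000, payoff=0.0000, prob=0.073600
DDDU: m=41.9915, payoff=126.9685, prob=0.000938
UDDU: m=89.4900, payoff=79.4699, prob=0.008310
DUDU: m=89.4900, payoff=79.4699, prob=0.008310
UUDU: m=190.7165, payoff=0.0000, prob=0.073600
DDUU: m=68.8385, payoff=100.1215, prob=0.008310
UDUU: m=146.7050, payoff=22.2550, prob=0.073600
DUUU: m=112.8500, payoff=56.1100, prob=0.073600
UUUU: m=240.5000, payoff=0.0000, prob=0.651884
Price = Σ prob·payoff / R^4 = 9.717381 / 2.288866 = 4.2455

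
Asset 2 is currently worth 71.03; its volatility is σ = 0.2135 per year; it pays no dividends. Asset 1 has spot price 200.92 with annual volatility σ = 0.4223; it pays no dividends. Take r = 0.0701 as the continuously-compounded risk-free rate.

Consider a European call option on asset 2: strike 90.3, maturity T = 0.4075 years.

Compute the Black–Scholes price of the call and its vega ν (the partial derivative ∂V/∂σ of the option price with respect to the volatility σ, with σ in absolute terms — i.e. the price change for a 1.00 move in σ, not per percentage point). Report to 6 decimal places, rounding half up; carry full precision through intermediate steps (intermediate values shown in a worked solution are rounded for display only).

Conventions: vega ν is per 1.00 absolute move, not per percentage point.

price = 0.279575
ν = 6.019202

σ√T = 0.2135·√0.4075 = 0.136289
d₁ = (ln(S/K) + (r+σ²/2)T) / (σ√T) = (ln(71.03/90.3) + (0.0701+0.2135²/2)·0.4075) / 0.136289 = (-0.240035 + 0.037853) / 0.136289 = -1.483477
d₂ = d₁ − σ√T = -1.483477 − 0.136289 = -1.619766
e^{−rT} = 0.971838
N(d₁) = 0.068974,  N(d₂) = 0.052641
Call price V = S·N(d₁) − K·e^{−rT}·N(d₂) = 4.899214 − 4.619638 = 0.279575
φ(d₁) = (1/√(2π))·e^{−d₁²/2} = 0.132750
ν = S·φ(d₁)·√T = 6.019202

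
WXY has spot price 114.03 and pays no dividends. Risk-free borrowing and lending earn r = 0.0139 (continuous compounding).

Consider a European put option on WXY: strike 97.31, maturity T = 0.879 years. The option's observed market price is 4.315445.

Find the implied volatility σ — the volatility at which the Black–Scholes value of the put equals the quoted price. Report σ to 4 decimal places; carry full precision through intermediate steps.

sigma = 0.2822

At σ = 0.2822 the Black–Scholes value reproduces the quote:
σ√T = 0.2822·√0.879 = 0.264577
d₁ = (ln(S/K) + (r+σ²/2)T) / (σ√T) = (ln(114.03/97.31) + (0.0139+0.2822²/2)·0.879) / 0.264577 = (0.158560 + 0.047218) / 0.264577 = 0.777765
d₂ = d₁ − σ√T = 0.777765 − 0.264577 = 0.513188
e^{−rT} = 0.987856
N(−d₁) = 0.218354,  N(−d₂) = 0.303910
V = K·e^{−rT}·N(−d₂) − S·N(−d₁) = 29.214343 − 24.898897 = 4.315445 (the observed quote) — the price is monotone increasing in volatility, hence this σ is the only solution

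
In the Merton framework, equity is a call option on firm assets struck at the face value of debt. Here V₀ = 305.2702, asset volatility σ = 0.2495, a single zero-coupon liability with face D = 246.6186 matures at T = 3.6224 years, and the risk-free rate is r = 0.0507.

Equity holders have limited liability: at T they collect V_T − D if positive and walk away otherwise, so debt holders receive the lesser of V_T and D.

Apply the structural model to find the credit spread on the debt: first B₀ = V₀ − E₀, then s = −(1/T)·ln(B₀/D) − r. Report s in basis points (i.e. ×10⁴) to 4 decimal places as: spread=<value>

spread=183.2046

With assets at 305.2702 and a single debt payment of 246.6186 at 3.6224 years:
d₁ = [ln(V₀/D) + (r + σ²/2)T] / (σ√T)
   = [ln(305.2702/246.6186) + (0.0507 + 0.5·0.2495²)·3.6224] / (0.2495·√3.6224)
   = [0.213354 + 0.296403] / 0.474863 = 1.073482
d₂ = d₁ − σ√T = 1.073482 − 0.474863 = 0.598619
N(d₁) = 0.858473,  N(d₂) = 0.725287,  e^(−rT) = 0.832222
E₀ = V₀·N(d₁) − D·e^(−rT)·N(d₂)
   = 305.2702·0.858473 − 246.6186·0.832222·0.725287 = 113.207226
B₀ = V₀ − E₀ = 305.2702 − 113.207226 = 192.062974
spread = −(1/T)·ln(B₀/D) − r = −(1/3.6224)·ln(192.062974/246.6186) − 0.0507 = 0.01832046
in basis points: 0.01832046 × 10⁴ = 183.2046 bp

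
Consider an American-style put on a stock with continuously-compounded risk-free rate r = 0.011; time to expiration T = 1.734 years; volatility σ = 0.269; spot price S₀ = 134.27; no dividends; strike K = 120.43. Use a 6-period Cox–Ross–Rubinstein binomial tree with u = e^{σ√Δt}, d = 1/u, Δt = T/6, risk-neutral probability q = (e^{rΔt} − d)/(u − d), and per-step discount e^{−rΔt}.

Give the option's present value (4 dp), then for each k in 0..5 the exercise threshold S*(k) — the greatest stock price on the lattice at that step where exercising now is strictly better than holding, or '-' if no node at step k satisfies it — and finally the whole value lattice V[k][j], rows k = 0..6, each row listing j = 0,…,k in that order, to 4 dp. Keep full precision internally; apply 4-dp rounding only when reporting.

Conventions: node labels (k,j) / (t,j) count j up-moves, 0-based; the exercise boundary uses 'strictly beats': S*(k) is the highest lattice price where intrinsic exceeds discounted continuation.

price = 11.4845
boundary = - - - - 75.2946 87.0097
tree:
11.4845
17.1149 5.3356
24.6991 8.8431 1.4927
34.2395 14.3150 2.8517 0.0000
45.1354 22.4206 5.4478 0.0000 0.0000
55.2731 33.4203 10.4075 0.0000 0.0000 0.0000
64.0459 45.1354 19.8824 0.0000 0.0000 0.0000 0.0000

params: Δt=0.28900 u=1.15559 d=0.86536 q=0.47488 e^(-rΔt)=0.99683
t_6 payoffs: 64.0459 45.1354 19.8824 0.0000 0.0000 0.0000 0.0000
t_5: node(5,0) S=65.1569 payoff=55.2731 vs cont=54.8909 → 55.2731 [stop]  node(5,1) S=87.0097 payoff=33.4203 vs cont=33.0380 → 33.4203 [stop]  node(5,2) S=116.1917 payoff=4.2383 vs cont=10.4075 → 10.4075 [wait]  node(5,3) S=155.1611 payoff=0.0000 vs cont=0.0000 → 0.0000 [wait]  node(5,4) S=207.2002 payoff=0.0000 vs cont=0.0000 → 0.0000 [wait]  node(5,5) S=276.6927 payoff=0.0000 vs cont=0.0000 → 0.0000 [wait]  ⇒ S*(5)=87.0097
t_4: node(4,0) S=75.2946 payoff=45.1354 vs cont=44.7531 → 45.1354 [stop]  node(4,1) S=100.5476 payoff=19.8824 vs cont=22.4206 → 22.4206 [wait]  node(4,2) S=134.2700 payoff=0.0000 vs cont=5.4478 → 5.4478 [wait]  node(4,3) S=179.3026 payoff=0.0000 vs cont=0.0000 → 0.0000 [wait]  node(4,4) S=239.4385 payoff=0.0000 vs cont=0.0000 → 0.0000 [wait]  ⇒ S*(4)=75.2946
t_3: node(3,0) S=87.0097 payoff=33.4203 vs cont=34.2395 → 34.2395 [wait]  node(3,1) S=116.1917 payoff=4.2383 vs cont=14.3150 → 14.3150 [wait]  node(3,2) S=155.1611 payoff=0.0000 vs cont=2.8517 → 2.8517 [wait]  node(3,3) S=207.2002 payoff=0.0000 vs cont=0.0000 → 0.0000 [wait]  ⇒ S*(3)=-
t_2: node(2,0) S=100.5476 payoff=19.8824 vs cont=24.6991 → 24.6991 [wait]  node(2,1) S=134.2700 payoff=0.0000 vs cont=8.8431 → 8.8431 [wait]  node(2,2) S=179.3026 payoff=0.0000 vs cont=1.4927 → 1.4927 [wait]  ⇒ S*(2)=-
t_1: node(1,0) S=116.1917 payoff=4.2383 vs cont=17.1149 → 17.1149 [wait]  node(1,1) S=155.1611 payoff=0.0000 vs cont=5.3356 → 5.3356 [wait]  ⇒ S*(1)=-
t_0: node(0,0) S=134.2700 payoff=0.0000 vs cont=11.4845 → 11.4845 [wait]  ⇒ S*(0)=-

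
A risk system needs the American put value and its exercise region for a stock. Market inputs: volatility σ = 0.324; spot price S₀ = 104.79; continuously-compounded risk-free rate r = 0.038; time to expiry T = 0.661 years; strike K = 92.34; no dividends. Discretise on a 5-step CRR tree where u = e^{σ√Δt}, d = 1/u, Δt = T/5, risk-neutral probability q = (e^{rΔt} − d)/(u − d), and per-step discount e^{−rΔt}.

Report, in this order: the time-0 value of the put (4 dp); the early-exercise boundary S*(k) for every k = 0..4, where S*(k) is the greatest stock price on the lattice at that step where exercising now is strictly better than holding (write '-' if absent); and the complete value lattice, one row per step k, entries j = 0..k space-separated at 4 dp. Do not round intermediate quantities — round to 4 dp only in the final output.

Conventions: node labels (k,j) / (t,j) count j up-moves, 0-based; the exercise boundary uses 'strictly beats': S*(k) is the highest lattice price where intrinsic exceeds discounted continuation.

price = 4.2334
boundary = - - - 73.5927 82.7935
tree:
4.2334
7.1797 1.2335
11.8397 2.4398 0.0000
18.7473 4.8262 0.0000 0.0000
26.9257 9.5465 0.0000 0.0000 0.0000
34.1951 18.7473 0.0000 0.0000 0.0000 0.0000

params: Δt=0.13220 u=1.12502 d=0.88887 q=0.49191 e^(-rΔt)=0.99499
t_5 payoffs: 34.1951 18.7473 0.0000 0.0000 0.0000 0.0000
t_4: node(4,0) S=65.4143 payoff=26.9257 vs cont=26.4629 → 26.9257 [stop]  node(4,1) S=82.7935 payoff=9.5465 vs cont=9.4776 → 9.5465 [stop]  node(4,2) S=104.7900 payoff=0.0000 vs cont=0.0000 → 0.0000 [wait]  node(4,3) S=132.6305 payoff=0.0000 vs cont=0.0000 → 0.0000 [wait]  node(4,4) S=167.8675 payoff=0.0000 vs cont=0.0000 → 0.0000 [wait]  ⇒ S*(4)=82.7935
t_3: node(3,0) S=73.5927 payoff=18.7473 vs cont=18.2846 → 18.7473 [stop]  node(3,1) S=93.1447 payoff=0.0000 vs cont=4.8262 → 4.8262 [wait]  node(3,2) S=117.8912 payoff=0.0000 vs cont=0.0000 → 0.0000 [wait]  node(3,3) S=149.2124 payoff=0.0000 vs cont=0.0000 → 0.0000 [wait]  ⇒ S*(3)=73.5927
t_2: node(2,0) S=82.7935 payoff=9.5465 vs cont=11.8397 → 11.8397 [wait]  node(2,1) S=104.7900 payoff=0.0000 vs cont=2.4398 → 2.4398 [wait]  node(2,2) S=132.6305 payoff=0.0000 vs cont=0.0000 → 0.0000 [wait]  ⇒ S*(2)=-
t_1: node(1,0) S=93.1447 payoff=0.0000 vs cont=7.1797 → 7.1797 [wait]  node(1,1) S=117.8912 payoff=0.0000 vs cont=1.2335 → 1.2335 [wait]  ⇒ S*(1)=-
t_0: node(0,0) S=104.7900 payoff=0.0000 vs cont=4.2334 → 4.2334 [wait]  ⇒ S*(0)=-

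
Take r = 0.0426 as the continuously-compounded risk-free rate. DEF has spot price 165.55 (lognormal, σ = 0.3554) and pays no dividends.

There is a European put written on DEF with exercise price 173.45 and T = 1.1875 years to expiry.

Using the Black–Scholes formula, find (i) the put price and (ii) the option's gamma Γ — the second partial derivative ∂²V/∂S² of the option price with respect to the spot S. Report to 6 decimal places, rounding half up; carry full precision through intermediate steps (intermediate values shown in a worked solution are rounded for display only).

σ√T = 0.3554·√1.1875 = 0.387288
d₁ = (ln(S/K) + (r+σ²/2)T) / (σ√T) = (ln(165.55/173.45) + (0.0426+0.3554²/2)·1.1875) / 0.387288 = (-0.046616 + 0.125584) / 0.387288 = 0.203898
d₂ = d₁ − σ√T = 0.203898 − 0.387288 = -0.183390
e^{−rT} = 0.950671
N(−d₁) = 0.419216,  N(−d₂) = 0.572754
Put price V = K·e^{−rT}·N(−d₂) − S·N(−d₁) = 94.443587 − 69.401280 = 25.042307
φ(d₁) = (1/√(2π))·e^{−d₁²/2} = 0.390735
Γ = φ(d₁) / (S·σ·√T) = 0.006094

price = 25.042307
Γ = 0.006094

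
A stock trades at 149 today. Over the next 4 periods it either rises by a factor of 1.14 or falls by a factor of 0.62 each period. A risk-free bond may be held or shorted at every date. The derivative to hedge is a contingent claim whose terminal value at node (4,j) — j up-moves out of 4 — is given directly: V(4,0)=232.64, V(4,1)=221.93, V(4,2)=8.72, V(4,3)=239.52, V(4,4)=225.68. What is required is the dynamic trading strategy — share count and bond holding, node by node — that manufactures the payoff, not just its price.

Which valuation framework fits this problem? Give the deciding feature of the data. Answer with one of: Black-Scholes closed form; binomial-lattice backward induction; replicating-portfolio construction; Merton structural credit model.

framework: replicating-portfolio construction

Key observation: the mandate to exhibit the hedge at every date and state singles out the replicating-portfolio construction on the 4-period tree with factors 1.14 and 0.62 from 149.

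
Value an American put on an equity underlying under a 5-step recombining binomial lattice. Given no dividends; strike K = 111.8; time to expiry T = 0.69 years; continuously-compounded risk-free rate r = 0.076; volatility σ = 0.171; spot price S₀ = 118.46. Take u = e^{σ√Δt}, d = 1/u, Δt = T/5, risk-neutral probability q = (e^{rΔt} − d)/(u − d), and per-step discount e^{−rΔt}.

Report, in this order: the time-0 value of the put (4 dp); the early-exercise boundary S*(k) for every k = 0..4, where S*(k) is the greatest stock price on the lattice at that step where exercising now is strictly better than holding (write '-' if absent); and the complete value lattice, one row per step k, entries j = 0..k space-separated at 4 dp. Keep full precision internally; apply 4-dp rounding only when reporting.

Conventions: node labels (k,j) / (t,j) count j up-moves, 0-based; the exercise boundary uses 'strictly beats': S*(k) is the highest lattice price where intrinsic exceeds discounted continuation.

params: Δt=0.13800 u=1.06558 d=0.93845 q=0.56705 e^(-rΔt)=0.98957
t_5 payoffs: 25.5753 13.8943 0.6310 0.0000 0.0000 0.0000
t_4: node(4,0) S=91.8797 payoff=19.9203 vs cont=18.7538 → 19.9203 [stop]  node(4,1) S=104.3268 payoff=7.4732 vs cont=6.3068 → 7.4732 [stop]  node(4,2) S=118.4600 payoff=0.0000 vs cont=0.2703 → 0.2703 [wait]  node(4,3) S=134.5079 payoff=0.0000 vs cont=0.0000 → 0.0000 [wait]  node(4,4) S=152.7298 payoff=0.0000 vs cont=0.0000 → 0.0000 [wait]  ⇒ S*(4)=104.3268
t_3: node(3,0) S=97.9057 payoff=13.8943 vs cont=12.7279 → 13.8943 [stop]  node(3,1) S=111.1690 payoff=0.6310 vs cont=3.3534 → 3.3534 [wait]  node(3,2) S=126.2292 payoff=0.0000 vs cont=0.1158 → 0.1158 [wait]  node(3,3) S=143.3295 payoff=0.0000 vs cont=0.0000 → 0.0000 [wait]  ⇒ S*(3)=97.9057
t_2: node(2,0) S=104.3268 payoff=7.4732 vs cont=7.8345 → 7.8345 [wait]  node(2,1) S=118.4600 payoff=0.0000 vs cont=1.5017 → 1.5017 [wait]  node(2,2) S=134.5079 payoff=0.0000 vs cont=0.0496 → 0.0496 [wait]  ⇒ S*(2)=-
t_1: node(1,0) S=111.1690 payoff=0.6310 vs cont=4.1992 → 4.1992 [wait]  node(1,1) S=126.2292 payoff=0.0000 vs cont=0.6712 → 0.6712 [wait]  ⇒ S*(1)=-
t_0: node(0,0) S=118.4600 payoff=0.0000 vs cont=2.1757 → 2.1757 [wait]  ⇒ S*(0)=-

price = 2.1757
boundary = - - - 97.9057 104.3268
tree:
2.1757
4.1992 0.6712
7.8345 1.5017 0.0496
13.8943 3.3534 0.1158 0.0000
19.9203 7.4732 0.2703 0.0000 0.0000
25.5753 13.8943 0.6310 0.0000 0.0000 0.0000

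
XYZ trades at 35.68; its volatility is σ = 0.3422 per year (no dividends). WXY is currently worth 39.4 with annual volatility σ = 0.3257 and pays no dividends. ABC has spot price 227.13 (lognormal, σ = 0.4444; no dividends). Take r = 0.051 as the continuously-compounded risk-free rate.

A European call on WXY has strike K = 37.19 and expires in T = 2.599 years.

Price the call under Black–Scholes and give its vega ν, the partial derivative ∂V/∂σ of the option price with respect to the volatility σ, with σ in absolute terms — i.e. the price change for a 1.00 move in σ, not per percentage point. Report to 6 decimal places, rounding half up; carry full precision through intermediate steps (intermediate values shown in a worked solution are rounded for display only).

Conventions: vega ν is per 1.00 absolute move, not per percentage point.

σ√T = 0.3257·√2.599 = 0.525074
d₁ = (ln(S/K) + (r+σ²/2)T) / (σ√T) = (ln(39.4/37.19) + (0.051+0.3257²/2)·2.599) / 0.525074 = (0.057726 + 0.270401) / 0.525074 = 0.624914
d₂ = d₁ − σ√T = 0.624914 − 0.525074 = 0.099840
e^{−rT} = 0.875860
N(d₁) = 0.733986,  N(d₂) = 0.539764
Call price V = S·N(d₁) − K·e^{−rT}·N(d₂) = 28.919061 − 17.581867 = 11.337195
φ(d₁) = (1/√(2π))·e^{−d₁²/2} = 0.328179
ν = S·φ(d₁)·√T = 20.845368

price = 11.337195
ν = 20.845368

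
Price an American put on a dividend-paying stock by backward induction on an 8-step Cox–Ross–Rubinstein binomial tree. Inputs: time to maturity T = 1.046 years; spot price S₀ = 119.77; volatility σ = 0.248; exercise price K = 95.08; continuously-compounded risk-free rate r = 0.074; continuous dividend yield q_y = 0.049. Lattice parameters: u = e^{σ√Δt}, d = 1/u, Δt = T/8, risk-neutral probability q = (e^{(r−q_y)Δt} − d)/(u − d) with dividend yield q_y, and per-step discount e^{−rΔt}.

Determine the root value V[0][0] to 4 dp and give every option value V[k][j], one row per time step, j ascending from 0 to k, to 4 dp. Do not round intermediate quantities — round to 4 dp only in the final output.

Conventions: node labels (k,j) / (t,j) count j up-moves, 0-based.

params: Δt=0.13075 u=1.09382 d=0.91423 q=0.49583 e^(-rΔt)=0.99037
t_8 payoffs: 36.6300 25.1481 11.4107 0.0000 0.0000 0.0000 0.0000 0.0000 0.0000
k=7: node(7,0) S=63.9337 payoff=31.1463 vs cont=30.6391 → 31.1463 [stop]  node(7,1) S=76.4928 payoff=18.5872 vs cont=18.1602 → 18.5872 [stop]  node(7,2) S=91.5191 payoff=3.5609 vs cont=5.6976 → 5.6976 [wait]  node(7,3) S=109.4971 payoff=0.0000 vs cont=0.0000 → 0.0000 [wait]  node(7,4) S=131.0067 payoff=0.0000 vs cont=0.0000 → 0.0000 [wait]  node(7,5) S=156.7417 payoff=0.0000 vs cont=0.0000 → 0.0000 [wait]  node(7,6) S=187.5320 payoff=0.0000 vs cont=0.0000 → 0.0000 [wait]  node(7,7) S=224.3708 payoff=0.0000 vs cont=0.0000 → 0.0000 [wait]
k=6: node(6,0) S=69.9319 payoff=25.1481 vs cont=24.6792 → 25.1481 [stop]  node(6,1) S=83.6693 payoff=11.4107 vs cont=12.0787 → 12.0787 [wait]  node(6,2) S=100.1053 payoff=0.0000 vs cont=2.8449 → 2.8449 [wait]  node(6,3) S=119.7700 payoff=0.0000 vs cont=0.0000 → 0.0000 [wait]  node(6,4) S=143.2976 payoff=0.0000 vs cont=0.0000 → 0.0000 [wait]  node(6,5) S=171.4470 payoff=0.0000 vs cont=0.0000 → 0.0000 [wait]  node(6,6) S=205.1260 payoff=0.0000 vs cont=0.0000 → 0.0000 [wait]
k=5: node(5,0) S=76.4928 payoff=18.5872 vs cont=18.4882 → 18.5872 [stop]  node(5,1) S=91.5191 payoff=3.5609 vs cont=7.4281 → 7.4281 [wait]  node(5,2) S=109.4971 payoff=0.0000 vs cont=1.4205 → 1.4205 [wait]  node(5,3) S=131.0067 payoff=0.0000 vs cont=0.0000 → 0.0000 [wait]  node(5,4) S=156.7417 payoff=0.0000 vs cont=0.0000 → 0.0000 [wait]  node(5,5) S=187.5320 payoff=0.0000 vs cont=0.0000 → 0.0000 [wait]
k=4: node(4,0) S=83.6693 payoff=11.4107 vs cont=12.9285 → 12.9285 [wait]  node(4,1) S=100.1053 payoff=0.0000 vs cont=4.4065 → 4.4065 [wait]  node(4,2) S=119.7700 payoff=0.0000 vs cont=0.7093 → 0.7093 [wait]  node(4,3) S=143.2976 payoff=0.0000 vs cont=0.0000 → 0.0000 [wait]  node(4,4) S=171.4470 payoff=0.0000 vs cont=0.0000 → 0.0000 [wait]
k=3: node(3,0) S=91.5191 payoff=3.5609 vs cont=8.6193 → 8.6193 [wait]  node(3,1) S=109.4971 payoff=0.0000 vs cont=2.5486 → 2.5486 [wait]  node(3,2) S=131.0067 payoff=0.0000 vs cont=0.3542 → 0.3542 [wait]  node(3,3) S=156.7417 payoff=0.0000 vs cont=0.0000 → 0.0000 [wait]
k=2: node(2,0) S=100.1053 payoff=0.0000 vs cont=5.5552 → 5.5552 [wait]  node(2,1) S=119.7700 payoff=0.0000 vs cont=1.4465 → 1.4465 [wait]  node(2,2) S=143.2976 payoff=0.0000 vs cont=0.1768 → 0.1768 [wait]
k=1: node(1,0) S=109.4971 payoff=0.0000 vs cont=3.4841 → 3.4841 [wait]  node(1,1) S=131.0067 payoff=0.0000 vs cont=0.8091 → 0.8091 [wait]
k=0: node(0,0) S=119.7700 payoff=0.0000 vs cont=2.1370 → 2.1370 [wait]

price = 2.1370
tree:
2.1370
3.4841 0.8091
5.5552 1.4465 0.1768
8.6193 2.5486 0.3542 0.0000
12.9285 4.4065 0.7093 0.0000 0.0000
18.5872 7.4281 1.4205 0.0000 0.0000 0.0000
25.1481 12.0787 2.8449 0.0000 0.0000 0.0000 0.0000
31.1463 18.5872 5.6976 0.0000 0.0000 0.0000 0.0000 0.0000
36.6300 25.1481 11.4107 0.0000 0.0000 0.0000 0.0000 0.0000 0.0000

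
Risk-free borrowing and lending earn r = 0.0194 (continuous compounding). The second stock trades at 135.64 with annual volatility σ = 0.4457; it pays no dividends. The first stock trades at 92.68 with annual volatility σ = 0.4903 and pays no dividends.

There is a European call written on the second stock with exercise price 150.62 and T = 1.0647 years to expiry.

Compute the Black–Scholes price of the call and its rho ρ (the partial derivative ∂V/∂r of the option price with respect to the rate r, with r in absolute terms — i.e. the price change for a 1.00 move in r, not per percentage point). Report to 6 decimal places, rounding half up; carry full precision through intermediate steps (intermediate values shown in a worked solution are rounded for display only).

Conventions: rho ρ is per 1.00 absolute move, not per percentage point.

σ√T = 0.4457·√1.0647 = 0.459892
d₁ = (ln(S/K) + (r+σ²/2)T) / (σ√T) = (ln(135.64/150.62) + (0.0194+0.4457²/2)·1.0647) / 0.459892 = (-0.104756 + 0.126406) / 0.459892 = 0.047076
d₂ = d₁ − σ√T = 0.047076 − 0.459892 = -0.412816
e^{−rT} = 0.979557
N(d₁) = 0.518774,  N(d₂) = 0.339871
Call price V = S·N(d₁) − K·e^{−rT}·N(d₂) = 70.366463 − 50.144785 = 20.221678
ρ = K·T·e^{−rT}·N(d₂) = 53.389152

price = 20.221678
ρ = 53.389152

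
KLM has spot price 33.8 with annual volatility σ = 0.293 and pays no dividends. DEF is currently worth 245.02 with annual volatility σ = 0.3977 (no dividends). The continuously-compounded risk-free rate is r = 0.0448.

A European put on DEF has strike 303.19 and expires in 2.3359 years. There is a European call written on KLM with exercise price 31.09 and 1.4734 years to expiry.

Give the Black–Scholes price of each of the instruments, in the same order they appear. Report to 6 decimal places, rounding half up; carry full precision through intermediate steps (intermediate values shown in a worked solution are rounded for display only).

price(DEF put K=303.19) = 76.833735
price(KLM call K=31.09) = 7.169136

[DEF put K=303.19]
σ√T = 0.3977·√2.3359 = 0.607831
d₁ = (ln(S/K) + (r+σ²/2)T) / (σ√T) = (ln(245.02/303.19) + (0.0448+0.3977²/2)·2.3359) / 0.607831 = (-0.213020 + 0.289377) / 0.607831 = 0.125623
d₂ = d₁ − σ√T = 0.125623 − 0.607831 = -0.482208
e^{−rT} = 0.900641
N(−d₁) = 0.450015,  N(−d₂) = 0.685171
price = K·e^{−rT}·N(−d₂) − S·N(−d₁) = 187.096436 − 110.262702 = 76.833735
[KLM call K=31.09]
σ√T = 0.293·√1.4734 = 0.355654
d₁ = (ln(S/K) + (r+σ²/2)T) / (σ√T) = (ln(33.8/31.09) + (0.0448+0.293²/2)·1.4734) / 0.355654 = (0.083575 + 0.129253) / 0.355654 = 0.598412
d₂ = d₁ − σ√T = 0.598412 − 0.355654 = 0.242758
e^{−rT} = 0.936123
N(d₁) = 0.725218,  N(d₂) = 0.595904
price = S·N(d₁) − K·e^{−rT}·N(d₂) = 24.512354 − 17.343218 = 7.169136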